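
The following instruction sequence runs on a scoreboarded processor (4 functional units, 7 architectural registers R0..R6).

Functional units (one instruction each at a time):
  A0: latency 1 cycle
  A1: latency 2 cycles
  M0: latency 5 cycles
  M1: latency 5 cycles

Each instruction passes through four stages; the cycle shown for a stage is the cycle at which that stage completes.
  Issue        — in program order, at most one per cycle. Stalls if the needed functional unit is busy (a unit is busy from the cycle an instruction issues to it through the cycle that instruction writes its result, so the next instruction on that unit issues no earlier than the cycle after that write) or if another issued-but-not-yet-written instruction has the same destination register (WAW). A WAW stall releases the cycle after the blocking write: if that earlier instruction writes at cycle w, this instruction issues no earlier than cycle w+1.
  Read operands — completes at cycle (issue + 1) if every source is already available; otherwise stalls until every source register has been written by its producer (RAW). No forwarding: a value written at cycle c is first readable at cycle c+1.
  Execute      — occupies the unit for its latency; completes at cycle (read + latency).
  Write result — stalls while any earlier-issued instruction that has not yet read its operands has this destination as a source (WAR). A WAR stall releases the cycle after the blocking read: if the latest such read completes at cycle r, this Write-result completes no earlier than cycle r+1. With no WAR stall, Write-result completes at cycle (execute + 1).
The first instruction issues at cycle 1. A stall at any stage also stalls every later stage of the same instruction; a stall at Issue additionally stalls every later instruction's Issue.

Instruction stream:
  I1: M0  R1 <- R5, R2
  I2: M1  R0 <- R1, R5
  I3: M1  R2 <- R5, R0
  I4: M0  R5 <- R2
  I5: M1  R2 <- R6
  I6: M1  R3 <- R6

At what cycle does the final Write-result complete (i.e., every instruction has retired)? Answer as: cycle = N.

cycle 1: issue I1 (M0)
cycle 2: I1 read-ops; issue I2 (M1)
cycle 7: I1 finished on M0
cycle 8: I1→R1
cycle 9: I2 read-ops
cycle 14: I2 finished on M1
cycle 15: I2→R0
cycle 16: issue I3 (M1)
cycle 17: I3 read-ops; issue I4 (M0)
cycle 22: I3 finished on M1
cycle 23: I3→R2
cycle 24: I4 read-ops; issue I5 (M1)
cycle 25: I5 read-ops
cycle 29: I4 finished on M0
cycle 30: I4→R5; I5 finished on M1
cycle 31: I5→R2
cycle 32: issue I6 (M1)
cycle 33: I6 read-ops
cycle 38: I6 finished on M1
cycle 39: I6→R3

cycle = 39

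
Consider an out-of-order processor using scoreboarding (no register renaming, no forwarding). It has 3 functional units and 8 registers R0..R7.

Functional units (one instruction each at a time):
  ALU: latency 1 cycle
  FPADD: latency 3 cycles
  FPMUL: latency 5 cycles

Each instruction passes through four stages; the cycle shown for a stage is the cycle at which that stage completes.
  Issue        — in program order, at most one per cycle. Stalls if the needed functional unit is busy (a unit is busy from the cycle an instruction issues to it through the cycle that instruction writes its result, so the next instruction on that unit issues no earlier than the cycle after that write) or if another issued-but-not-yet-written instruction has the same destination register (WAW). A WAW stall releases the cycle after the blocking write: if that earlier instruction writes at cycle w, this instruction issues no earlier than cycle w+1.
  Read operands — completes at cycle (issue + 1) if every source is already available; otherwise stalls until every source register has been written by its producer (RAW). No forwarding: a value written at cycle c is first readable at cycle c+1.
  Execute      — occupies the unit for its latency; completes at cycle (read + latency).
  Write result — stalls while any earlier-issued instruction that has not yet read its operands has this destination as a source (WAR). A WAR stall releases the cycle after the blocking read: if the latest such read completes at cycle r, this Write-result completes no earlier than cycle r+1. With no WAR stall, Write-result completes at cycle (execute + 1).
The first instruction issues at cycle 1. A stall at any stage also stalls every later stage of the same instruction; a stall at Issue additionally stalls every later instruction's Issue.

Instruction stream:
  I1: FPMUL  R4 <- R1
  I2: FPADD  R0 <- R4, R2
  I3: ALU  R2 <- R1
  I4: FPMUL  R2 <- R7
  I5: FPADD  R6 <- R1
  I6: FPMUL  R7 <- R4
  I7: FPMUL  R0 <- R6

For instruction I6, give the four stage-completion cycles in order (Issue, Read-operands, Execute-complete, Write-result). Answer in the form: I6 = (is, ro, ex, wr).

I6 = (19, 20, 25, 26)

t=1  I1→FPMUL
t=2  I1 RO | I2→FPADD
t=3  I3→ALU
t=4  I3 RO
t=5  I3 EX
t=7  I1 EX
t=8  I1 WR R4
t=9  I2 RO
t=10  I3 WR R2
t=11  I4→FPMUL
t=12  I2 EX | I4 RO
t=13  I2 WR R0
t=14  I5→FPADD
t=15  I5 RO
t=17  I4 EX
t=18  I4 WR R2 | I5 EX
t=19  I5 WR R6 | I6→FPMUL
t=20  I6 RO
t=25  I6 EX
t=26  I6 WR R7
t=27  I7→FPMUL
t=28  I7 RO
t=33  I7 EX
t=34  I7 WR R0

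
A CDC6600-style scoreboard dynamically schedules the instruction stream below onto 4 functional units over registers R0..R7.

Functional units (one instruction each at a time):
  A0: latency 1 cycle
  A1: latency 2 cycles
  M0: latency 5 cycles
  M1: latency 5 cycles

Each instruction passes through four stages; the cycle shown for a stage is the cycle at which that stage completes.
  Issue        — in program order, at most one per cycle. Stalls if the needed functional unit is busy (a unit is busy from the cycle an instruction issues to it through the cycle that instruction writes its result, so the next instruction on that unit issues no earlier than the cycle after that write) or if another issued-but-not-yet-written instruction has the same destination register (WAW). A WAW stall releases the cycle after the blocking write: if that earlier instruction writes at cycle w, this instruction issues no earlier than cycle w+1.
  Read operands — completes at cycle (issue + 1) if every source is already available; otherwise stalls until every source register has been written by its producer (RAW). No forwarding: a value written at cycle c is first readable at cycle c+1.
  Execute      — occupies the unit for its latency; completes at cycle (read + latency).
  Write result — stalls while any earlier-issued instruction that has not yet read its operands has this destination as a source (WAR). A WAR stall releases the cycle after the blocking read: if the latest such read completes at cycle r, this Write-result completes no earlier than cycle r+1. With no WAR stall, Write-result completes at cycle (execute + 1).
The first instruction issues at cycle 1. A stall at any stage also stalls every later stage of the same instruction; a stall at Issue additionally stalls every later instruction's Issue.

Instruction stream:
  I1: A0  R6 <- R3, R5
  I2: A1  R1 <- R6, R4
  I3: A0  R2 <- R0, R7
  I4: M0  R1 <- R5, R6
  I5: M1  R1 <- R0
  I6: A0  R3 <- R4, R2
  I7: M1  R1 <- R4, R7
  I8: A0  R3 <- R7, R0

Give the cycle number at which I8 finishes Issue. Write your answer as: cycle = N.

cycle = 26

I1: IS=1 RO=2 EX=3 WR=4
I2: IS=2 RO=5 EX=7 WR=8  [RAW R6: wait I1 write@4]
I3: IS=5 RO=6 EX=7 WR=8  [struct: A0 busy until I1 writes@4]
I4: IS=9 RO=10 EX=15 WR=16  [WAW R1: wait I2 write@8]
I5: IS=17 RO=18 EX=23 WR=24  [WAW R1: wait I4 write@16]
I6: IS=18 RO=19 EX=20 WR=21
I7: IS=25 RO=26 EX=31 WR=32  [struct: M1 busy until I5 writes@24]
I8: IS=26 RO=27 EX=28 WR=29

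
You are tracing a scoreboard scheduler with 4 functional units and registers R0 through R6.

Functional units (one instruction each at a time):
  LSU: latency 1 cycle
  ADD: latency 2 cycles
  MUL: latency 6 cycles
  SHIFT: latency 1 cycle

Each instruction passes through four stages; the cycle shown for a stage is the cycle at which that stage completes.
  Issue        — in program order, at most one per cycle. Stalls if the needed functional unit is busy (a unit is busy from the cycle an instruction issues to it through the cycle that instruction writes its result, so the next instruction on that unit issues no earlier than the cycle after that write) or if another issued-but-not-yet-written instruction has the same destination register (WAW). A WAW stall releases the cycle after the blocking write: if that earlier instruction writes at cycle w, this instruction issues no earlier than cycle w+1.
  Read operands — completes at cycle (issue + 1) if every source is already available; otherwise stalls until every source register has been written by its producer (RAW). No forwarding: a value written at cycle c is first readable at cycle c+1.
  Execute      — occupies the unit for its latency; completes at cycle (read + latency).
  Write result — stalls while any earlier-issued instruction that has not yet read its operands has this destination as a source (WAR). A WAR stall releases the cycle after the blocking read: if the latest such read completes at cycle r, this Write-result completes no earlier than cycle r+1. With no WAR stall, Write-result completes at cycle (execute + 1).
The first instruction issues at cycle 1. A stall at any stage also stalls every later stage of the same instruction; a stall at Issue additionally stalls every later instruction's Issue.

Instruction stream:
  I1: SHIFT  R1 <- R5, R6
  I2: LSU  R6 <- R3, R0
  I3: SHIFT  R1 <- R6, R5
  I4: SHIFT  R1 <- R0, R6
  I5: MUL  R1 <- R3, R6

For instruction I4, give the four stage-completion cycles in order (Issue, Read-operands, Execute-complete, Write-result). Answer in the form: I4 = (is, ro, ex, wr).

I4 = (9, 10, 11, 12)

c1: I1 dispatched to SHIFT
c2: I1 operands ready; I2 dispatched to LSU
c3: I1 complete; I2 operands ready
c4: R1←I1; I2 complete
c5: R6←I2; I3 dispatched to SHIFT
c6: I3 operands ready
c7: I3 complete
c8: R1←I3
c9: I4 dispatched to SHIFT
c10: I4 operands ready
c11: I4 complete
c12: R1←I4
c13: I5 dispatched to MUL
c14: I5 operands ready
c20: I5 complete
c21: R1←I5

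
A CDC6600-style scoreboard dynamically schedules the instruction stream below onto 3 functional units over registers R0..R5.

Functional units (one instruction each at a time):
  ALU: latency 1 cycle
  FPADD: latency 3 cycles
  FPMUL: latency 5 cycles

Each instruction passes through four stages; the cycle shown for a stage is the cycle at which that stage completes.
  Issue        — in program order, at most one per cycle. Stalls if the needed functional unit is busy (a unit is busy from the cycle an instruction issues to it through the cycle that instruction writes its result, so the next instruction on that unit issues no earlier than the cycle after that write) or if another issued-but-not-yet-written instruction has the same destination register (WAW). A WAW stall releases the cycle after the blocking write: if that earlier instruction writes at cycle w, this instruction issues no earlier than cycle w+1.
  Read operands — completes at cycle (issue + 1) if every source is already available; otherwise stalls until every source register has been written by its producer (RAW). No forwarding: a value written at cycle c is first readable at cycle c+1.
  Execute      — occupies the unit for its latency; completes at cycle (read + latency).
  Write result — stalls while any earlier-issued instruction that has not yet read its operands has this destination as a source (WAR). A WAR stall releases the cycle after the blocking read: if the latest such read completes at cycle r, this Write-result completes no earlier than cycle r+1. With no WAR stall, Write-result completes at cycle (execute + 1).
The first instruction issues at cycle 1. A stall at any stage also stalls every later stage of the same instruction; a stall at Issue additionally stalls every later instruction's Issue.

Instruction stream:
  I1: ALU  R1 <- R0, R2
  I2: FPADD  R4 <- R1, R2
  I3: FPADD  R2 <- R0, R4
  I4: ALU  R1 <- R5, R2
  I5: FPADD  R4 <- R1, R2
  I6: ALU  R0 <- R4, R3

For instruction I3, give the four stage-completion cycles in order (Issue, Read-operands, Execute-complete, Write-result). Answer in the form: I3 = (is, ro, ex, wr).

I3 = (10, 11, 14, 15)

  I1 | 1 | 2 | 3 | 4
  I2 | 2 | 5 | 8 | 9   RAW R1: wait I1 write@4
  I3 | 10 | 11 | 14 | 15   struct: FPADD busy until I2 writes@9
  I4 | 11 | 16 | 17 | 18   RAW R2: wait I3 write@15
  I5 | 16 | 19 | 22 | 23   struct: FPADD busy until I3 writes@15 · RAW R1: wait I4 write@18
  I6 | 19 | 24 | 25 | 26   struct: ALU busy until I4 writes@18 · RAW R4: wait I5 write@23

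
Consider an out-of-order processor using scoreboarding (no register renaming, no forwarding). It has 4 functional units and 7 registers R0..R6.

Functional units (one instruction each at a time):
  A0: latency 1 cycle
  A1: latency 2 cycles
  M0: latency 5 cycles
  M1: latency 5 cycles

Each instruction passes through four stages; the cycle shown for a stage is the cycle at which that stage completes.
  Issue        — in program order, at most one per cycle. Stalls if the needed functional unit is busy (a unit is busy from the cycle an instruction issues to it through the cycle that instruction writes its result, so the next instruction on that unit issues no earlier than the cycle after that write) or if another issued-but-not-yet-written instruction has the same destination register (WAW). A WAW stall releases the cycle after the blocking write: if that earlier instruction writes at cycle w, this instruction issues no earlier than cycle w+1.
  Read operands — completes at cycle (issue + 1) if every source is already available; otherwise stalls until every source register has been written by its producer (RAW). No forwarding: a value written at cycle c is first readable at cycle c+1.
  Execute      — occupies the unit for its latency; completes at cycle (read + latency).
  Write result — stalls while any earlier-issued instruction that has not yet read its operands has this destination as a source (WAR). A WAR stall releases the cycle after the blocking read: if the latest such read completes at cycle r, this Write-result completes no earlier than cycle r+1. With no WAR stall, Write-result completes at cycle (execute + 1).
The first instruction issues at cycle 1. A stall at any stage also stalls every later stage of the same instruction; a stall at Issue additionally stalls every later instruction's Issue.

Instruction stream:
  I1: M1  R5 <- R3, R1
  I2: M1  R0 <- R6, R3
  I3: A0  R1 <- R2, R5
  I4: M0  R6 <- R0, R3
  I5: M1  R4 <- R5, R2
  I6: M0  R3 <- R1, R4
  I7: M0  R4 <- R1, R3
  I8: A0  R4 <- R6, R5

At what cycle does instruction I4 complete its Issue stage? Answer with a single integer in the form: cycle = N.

cycle = 11

  I1 | 1 | 2 | 7 | 8
  I2 | 9 | 10 | 15 | 16   struct: M1 busy until I1 writes@8
  I3 | 10 | 11 | 12 | 13
  I4 | 11 | 17 | 22 | 23   RAW R0: wait I2 write@16
  I5 | 17 | 18 | 23 | 24   struct: M1 busy until I2 writes@16
  I6 | 24 | 25 | 30 | 31   struct: M0 busy until I4 writes@23
  I7 | 32 | 33 | 38 | 39   struct: M0 busy until I6 writes@31
  I8 | 40 | 41 | 42 | 43   WAW R4: wait I7 write@39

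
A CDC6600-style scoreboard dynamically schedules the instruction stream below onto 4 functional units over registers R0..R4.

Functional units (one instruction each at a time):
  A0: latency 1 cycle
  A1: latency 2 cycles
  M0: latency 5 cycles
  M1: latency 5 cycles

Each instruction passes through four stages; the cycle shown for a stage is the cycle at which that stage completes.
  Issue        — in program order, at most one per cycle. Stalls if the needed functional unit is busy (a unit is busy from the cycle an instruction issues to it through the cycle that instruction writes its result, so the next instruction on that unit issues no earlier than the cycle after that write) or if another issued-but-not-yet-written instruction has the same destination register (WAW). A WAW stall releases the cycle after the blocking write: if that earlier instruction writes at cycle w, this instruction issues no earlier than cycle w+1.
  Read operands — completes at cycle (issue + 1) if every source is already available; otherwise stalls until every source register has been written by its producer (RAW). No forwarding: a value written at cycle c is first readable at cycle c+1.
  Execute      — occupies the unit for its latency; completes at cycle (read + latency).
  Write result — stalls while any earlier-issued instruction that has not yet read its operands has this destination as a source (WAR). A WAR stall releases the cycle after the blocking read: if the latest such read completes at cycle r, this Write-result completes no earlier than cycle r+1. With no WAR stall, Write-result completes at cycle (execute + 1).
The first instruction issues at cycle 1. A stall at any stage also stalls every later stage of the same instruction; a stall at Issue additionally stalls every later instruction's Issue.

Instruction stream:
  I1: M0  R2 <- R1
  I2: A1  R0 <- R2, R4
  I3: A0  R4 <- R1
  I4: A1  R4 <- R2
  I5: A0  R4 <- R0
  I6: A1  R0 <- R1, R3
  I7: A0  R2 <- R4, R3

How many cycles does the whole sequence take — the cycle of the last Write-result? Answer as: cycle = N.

cycle = 25

  I1 | 1 | 2 | 7 | 8
  I2 | 2 | 9 | 11 | 12   RAW R2: wait I1 write@8
  I3 | 3 | 4 | 5 | 10   WAR R4: wait I2 read@9
  I4 | 13 | 14 | 16 | 17   struct: A1 busy until I2 writes@12
  I5 | 18 | 19 | 20 | 21   WAW R4: wait I4 write@17
  I6 | 19 | 20 | 22 | 23
  I7 | 22 | 23 | 24 | 25   struct: A0 busy until I5 writes@21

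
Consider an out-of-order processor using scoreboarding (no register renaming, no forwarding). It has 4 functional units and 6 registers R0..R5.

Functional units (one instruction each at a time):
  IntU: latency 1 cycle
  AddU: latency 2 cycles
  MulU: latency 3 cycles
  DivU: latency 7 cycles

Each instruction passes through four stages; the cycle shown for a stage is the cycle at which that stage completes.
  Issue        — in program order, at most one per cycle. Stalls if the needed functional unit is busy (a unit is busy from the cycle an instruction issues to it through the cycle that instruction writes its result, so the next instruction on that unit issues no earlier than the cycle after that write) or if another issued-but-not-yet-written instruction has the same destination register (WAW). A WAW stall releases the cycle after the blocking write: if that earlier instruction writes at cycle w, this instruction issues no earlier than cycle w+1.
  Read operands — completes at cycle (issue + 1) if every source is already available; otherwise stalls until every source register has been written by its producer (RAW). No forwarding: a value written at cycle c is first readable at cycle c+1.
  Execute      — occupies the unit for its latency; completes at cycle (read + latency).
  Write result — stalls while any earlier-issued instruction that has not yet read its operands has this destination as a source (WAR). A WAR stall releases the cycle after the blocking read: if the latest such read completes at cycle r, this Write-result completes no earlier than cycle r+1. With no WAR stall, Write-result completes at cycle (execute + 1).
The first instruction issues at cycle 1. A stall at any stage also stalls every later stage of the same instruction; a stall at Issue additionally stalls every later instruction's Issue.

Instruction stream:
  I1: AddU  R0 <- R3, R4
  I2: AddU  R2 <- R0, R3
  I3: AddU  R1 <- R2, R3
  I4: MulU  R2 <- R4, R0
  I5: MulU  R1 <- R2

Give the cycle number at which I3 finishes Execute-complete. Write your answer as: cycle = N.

  I1 | 1 | 2 | 4 | 5
  I2 | 6 | 7 | 9 | 10   struct: AddU busy until I1 writes@5
  I3 | 11 | 12 | 14 | 15   struct: AddU busy until I2 writes@10
  I4 | 12 | 13 | 16 | 17
  I5 | 18 | 19 | 22 | 23   struct: MulU busy until I4 writes@17

cycle = 14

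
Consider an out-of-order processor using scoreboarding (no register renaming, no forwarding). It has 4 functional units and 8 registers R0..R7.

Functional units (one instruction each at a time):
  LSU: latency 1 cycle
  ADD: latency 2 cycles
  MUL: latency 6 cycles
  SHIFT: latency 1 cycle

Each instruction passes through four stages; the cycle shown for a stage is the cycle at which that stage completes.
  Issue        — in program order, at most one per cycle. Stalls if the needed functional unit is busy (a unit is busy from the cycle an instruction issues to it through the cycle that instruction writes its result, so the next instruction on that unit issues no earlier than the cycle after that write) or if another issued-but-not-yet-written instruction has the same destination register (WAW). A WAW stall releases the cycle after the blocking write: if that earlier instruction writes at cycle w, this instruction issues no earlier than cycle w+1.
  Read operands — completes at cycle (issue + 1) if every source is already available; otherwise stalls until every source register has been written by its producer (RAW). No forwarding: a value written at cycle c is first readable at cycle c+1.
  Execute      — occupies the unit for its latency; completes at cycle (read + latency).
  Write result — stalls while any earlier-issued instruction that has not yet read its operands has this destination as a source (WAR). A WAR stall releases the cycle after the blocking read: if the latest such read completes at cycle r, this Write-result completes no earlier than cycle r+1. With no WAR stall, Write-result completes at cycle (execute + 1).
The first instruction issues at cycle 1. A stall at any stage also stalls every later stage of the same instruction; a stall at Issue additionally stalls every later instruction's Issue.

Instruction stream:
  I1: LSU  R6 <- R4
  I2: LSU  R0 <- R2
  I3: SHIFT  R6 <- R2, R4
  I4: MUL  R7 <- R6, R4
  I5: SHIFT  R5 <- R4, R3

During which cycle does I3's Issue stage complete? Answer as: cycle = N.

cycle = 6

cycle 1: I1 issues→LSU
cycle 2: I1 reads
cycle 3: I1 exec-done
cycle 4: I1 writes R6
cycle 5: I2 issues→LSU
cycle 6: I2 reads | I3 issues→SHIFT
cycle 7: I2 exec-done | I3 reads | I4 issues→MUL
cycle 8: I2 writes R0 | I3 exec-done
cycle 9: I3 writes R6
cycle 10: I4 reads | I5 issues→SHIFT
cycle 11: I5 reads
cycle 12: I5 exec-done
cycle 13: I5 writes R5
cycle 16: I4 exec-done
cycle 17: I4 writes R7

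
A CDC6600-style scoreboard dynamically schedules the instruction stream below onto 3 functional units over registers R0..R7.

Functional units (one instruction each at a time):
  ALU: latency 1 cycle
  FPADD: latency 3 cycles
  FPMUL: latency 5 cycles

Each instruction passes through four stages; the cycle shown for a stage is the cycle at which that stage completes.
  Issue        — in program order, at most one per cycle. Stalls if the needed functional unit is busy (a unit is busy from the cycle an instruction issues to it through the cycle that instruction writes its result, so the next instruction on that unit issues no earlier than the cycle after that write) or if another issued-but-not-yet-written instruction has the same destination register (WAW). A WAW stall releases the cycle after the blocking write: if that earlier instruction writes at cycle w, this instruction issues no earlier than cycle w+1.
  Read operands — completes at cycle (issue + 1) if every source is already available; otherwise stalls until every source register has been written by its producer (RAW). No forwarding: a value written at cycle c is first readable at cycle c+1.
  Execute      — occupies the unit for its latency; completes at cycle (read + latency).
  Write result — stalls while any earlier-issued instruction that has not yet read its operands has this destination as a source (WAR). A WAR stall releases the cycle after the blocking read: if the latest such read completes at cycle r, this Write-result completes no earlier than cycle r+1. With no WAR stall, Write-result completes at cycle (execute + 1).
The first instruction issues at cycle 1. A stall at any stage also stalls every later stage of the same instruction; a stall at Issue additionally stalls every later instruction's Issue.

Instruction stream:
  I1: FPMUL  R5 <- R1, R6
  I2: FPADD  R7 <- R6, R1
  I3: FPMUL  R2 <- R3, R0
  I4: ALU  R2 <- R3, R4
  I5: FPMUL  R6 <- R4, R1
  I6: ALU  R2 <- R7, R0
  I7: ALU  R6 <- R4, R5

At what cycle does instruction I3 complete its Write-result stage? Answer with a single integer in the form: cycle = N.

cycle = 16

[1] issue I1 (FPMUL)
[2] I1 read-ops | issue I2 (FPADD)
[3] I2 read-ops
[6] I2 finished on FPADD
[7] I1 finished on FPMUL | I2→R7
[8] I1→R5
[9] issue I3 (FPMUL)
[10] I3 read-ops
[15] I3 finished on FPMUL
[16] I3→R2
[17] issue I4 (ALU)
[18] I4 read-ops | issue I5 (FPMUL)
[19] I4 finished on ALU | I5 read-ops
[20] I4→R2
[21] issue I6 (ALU)
[22] I6 read-ops
[23] I6 finished on ALU
[24] I5 finished on FPMUL | I6→R2
[25] I5→R6
[26] issue I7 (ALU)
[27] I7 read-ops
[28] I7 finished on ALU
[29] I7→R6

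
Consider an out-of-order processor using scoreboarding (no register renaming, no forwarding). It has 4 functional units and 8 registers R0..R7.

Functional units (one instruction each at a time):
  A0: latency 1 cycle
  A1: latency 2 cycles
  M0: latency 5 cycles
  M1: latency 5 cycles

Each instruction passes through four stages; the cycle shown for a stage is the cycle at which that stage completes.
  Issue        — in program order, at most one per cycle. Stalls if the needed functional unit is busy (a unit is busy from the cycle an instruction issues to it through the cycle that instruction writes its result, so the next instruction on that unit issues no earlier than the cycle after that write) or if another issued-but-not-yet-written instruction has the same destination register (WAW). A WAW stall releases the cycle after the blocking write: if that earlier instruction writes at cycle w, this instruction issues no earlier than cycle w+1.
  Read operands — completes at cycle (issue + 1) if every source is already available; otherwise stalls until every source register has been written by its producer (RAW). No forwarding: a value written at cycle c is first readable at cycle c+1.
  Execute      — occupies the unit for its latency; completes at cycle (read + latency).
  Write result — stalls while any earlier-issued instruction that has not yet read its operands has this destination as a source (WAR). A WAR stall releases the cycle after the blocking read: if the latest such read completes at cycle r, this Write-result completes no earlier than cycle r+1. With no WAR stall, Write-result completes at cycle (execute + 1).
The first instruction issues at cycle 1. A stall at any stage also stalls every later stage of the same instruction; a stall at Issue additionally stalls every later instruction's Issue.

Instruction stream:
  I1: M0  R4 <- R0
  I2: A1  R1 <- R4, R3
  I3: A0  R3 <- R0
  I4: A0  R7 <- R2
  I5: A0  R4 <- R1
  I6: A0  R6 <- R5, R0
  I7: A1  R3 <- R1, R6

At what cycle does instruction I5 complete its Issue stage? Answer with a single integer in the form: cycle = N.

cycle = 15

[1] issue I1 (M0)
[2] I1 read-ops, issue I2 (A1)
[3] issue I3 (A0)
[4] I3 read-ops
[5] I3 finished on A0
[7] I1 finished on M0
[8] I1→R4
[9] I2 read-ops
[10] I3→R3
[11] I2 finished on A1, issue I4 (A0)
[12] I2→R1, I4 read-ops
[13] I4 finished on A0
[14] I4→R7
[15] issue I5 (A0)
[16] I5 read-ops
[17] I5 finished on A0
[18] I5→R4
[19] issue I6 (A0)
[20] I6 read-ops, issue I7 (A1)
[21] I6 finished on A0
[22] I6→R6
[23] I7 read-ops
[25] I7 finished on A1
[26] I7→R3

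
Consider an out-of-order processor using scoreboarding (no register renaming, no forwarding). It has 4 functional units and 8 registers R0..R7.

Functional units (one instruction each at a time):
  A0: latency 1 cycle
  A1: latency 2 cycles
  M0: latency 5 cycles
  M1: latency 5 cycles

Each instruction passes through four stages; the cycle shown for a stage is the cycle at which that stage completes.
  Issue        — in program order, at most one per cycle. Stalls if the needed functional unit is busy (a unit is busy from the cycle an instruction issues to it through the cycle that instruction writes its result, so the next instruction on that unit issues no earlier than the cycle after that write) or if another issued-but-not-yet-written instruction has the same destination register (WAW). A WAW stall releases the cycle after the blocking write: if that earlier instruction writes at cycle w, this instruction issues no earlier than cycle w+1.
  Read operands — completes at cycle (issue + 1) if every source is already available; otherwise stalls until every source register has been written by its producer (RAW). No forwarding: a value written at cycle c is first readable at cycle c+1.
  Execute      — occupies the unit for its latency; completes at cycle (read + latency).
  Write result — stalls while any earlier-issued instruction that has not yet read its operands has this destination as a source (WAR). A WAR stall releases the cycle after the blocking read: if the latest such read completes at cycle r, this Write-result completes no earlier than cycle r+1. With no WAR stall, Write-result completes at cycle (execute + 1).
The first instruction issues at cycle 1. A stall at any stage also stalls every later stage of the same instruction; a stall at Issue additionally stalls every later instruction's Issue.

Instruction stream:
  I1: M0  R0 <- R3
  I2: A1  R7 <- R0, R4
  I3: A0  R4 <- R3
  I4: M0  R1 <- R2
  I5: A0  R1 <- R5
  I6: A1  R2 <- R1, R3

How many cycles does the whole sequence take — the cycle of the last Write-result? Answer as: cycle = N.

cycle = 24

1) issue 1, read 2, done 7, write 8
2) issue 2, read 9, done 11, write 12  <RAW R0: wait I1 write@8>
3) issue 3, read 4, done 5, write 10  <WAR R4: wait I2 read@9>
4) issue 9, read 10, done 15, write 16  <struct: M0 busy until I1 writes@8>
5) issue 17, read 18, done 19, write 20  <WAW R1: wait I4 write@16>
6) issue 18, read 21, done 23, write 24  <RAW R1: wait I5 write@20>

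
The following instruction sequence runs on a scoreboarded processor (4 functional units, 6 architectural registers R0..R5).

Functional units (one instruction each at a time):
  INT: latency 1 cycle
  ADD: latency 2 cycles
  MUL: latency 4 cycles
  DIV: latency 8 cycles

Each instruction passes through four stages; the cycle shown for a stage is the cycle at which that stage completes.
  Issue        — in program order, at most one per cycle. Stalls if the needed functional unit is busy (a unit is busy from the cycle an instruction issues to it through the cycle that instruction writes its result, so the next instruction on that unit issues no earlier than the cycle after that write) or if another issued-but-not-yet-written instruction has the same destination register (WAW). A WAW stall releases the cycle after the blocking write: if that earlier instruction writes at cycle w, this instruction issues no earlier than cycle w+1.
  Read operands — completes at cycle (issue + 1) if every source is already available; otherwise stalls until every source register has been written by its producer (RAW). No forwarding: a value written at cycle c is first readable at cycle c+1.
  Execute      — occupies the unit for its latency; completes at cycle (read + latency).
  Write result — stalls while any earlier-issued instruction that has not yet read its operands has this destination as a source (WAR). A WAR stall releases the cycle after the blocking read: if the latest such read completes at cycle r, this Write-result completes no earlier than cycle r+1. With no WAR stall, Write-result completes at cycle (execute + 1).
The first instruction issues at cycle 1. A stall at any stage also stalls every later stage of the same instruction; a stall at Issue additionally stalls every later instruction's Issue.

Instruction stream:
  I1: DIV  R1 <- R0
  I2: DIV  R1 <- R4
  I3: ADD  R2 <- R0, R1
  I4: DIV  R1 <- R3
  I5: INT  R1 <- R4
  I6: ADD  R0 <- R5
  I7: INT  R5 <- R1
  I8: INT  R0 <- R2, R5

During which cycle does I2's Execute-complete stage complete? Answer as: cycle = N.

cycle = 21

1) issue 1, read 2, done 10, write 11
2) issue 12, read 13, done 21, write 22  <struct: DIV busy until I1 writes@11>
3) issue 13, read 23, done 25, write 26  <RAW R1: wait I2 write@22>
4) issue 23, read 24, done 32, write 33  <struct: DIV busy until I2 writes@22>
5) issue 34, read 35, done 36, write 37  <WAW R1: wait I4 write@33>
6) issue 35, read 36, done 38, write 39
7) issue 38, read 39, done 40, write 41  <struct: INT busy until I5 writes@37>
8) issue 42, read 43, done 44, write 45  <struct: INT busy until I7 writes@41>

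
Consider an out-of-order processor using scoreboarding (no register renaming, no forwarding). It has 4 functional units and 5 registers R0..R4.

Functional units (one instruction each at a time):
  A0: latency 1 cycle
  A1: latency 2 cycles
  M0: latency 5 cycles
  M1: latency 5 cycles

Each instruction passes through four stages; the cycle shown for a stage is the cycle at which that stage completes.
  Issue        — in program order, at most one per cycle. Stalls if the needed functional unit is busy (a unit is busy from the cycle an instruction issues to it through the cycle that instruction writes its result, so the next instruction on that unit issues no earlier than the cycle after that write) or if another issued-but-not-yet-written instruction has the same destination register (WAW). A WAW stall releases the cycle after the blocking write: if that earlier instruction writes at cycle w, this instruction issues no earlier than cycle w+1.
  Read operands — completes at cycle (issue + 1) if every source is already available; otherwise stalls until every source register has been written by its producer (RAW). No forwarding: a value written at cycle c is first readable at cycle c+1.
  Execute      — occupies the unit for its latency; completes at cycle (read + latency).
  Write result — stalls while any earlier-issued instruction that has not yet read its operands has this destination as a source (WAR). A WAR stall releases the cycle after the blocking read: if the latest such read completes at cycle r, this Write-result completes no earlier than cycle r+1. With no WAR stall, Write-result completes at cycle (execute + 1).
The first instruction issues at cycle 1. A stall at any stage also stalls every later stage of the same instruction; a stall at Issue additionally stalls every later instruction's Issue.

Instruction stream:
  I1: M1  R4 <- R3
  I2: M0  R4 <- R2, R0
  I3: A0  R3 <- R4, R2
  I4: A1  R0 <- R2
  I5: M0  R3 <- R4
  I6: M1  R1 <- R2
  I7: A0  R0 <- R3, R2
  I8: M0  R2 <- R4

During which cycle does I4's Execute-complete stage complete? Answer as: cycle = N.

cycle = 14

  I1 | 1 | 2 | 7 | 8
  I2 | 9 | 10 | 15 | 16   WAW R4: wait I1 write@8
  I3 | 10 | 17 | 18 | 19   RAW R4: wait I2 write@16
  I4 | 11 | 12 | 14 | 15
  I5 | 20 | 21 | 26 | 27   WAW R3: wait I3 write@19
  I6 | 21 | 22 | 27 | 28
  I7 | 22 | 28 | 29 | 30   RAW R3: wait I5 write@27
  I8 | 28 | 29 | 34 | 35   struct: M0 busy until I5 writes@27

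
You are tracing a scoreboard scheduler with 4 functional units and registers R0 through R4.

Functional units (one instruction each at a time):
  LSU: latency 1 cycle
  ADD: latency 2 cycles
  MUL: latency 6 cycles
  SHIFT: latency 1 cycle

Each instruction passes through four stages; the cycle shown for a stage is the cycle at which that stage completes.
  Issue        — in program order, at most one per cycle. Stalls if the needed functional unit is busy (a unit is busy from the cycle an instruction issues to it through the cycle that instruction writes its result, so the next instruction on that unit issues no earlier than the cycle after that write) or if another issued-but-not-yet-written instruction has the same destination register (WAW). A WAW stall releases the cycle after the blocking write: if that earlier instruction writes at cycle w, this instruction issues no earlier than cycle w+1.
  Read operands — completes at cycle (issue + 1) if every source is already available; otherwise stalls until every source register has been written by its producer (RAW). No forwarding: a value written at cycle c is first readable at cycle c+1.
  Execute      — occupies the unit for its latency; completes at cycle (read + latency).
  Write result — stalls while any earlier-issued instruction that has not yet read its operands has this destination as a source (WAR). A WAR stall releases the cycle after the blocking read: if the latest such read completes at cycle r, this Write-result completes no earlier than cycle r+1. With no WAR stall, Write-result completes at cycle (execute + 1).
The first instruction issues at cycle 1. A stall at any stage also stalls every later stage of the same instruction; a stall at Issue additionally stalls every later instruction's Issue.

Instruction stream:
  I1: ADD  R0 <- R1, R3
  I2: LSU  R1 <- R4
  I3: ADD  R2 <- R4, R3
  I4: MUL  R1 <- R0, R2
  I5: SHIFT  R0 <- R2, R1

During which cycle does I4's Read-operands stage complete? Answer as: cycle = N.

[1] I1 dispatched to ADD
[2] I1 operands ready, I2 dispatched to LSU
[3] I2 operands ready
[4] I1 complete, I2 complete
[5] R0←I1, R1←I2
[6] I3 dispatched to ADD
[7] I3 operands ready, I4 dispatched to MUL
[8] I5 dispatched to SHIFT
[9] I3 complete
[10] R2←I3
[11] I4 operands ready
[17] I4 complete
[18] R1←I4
[19] I5 operands ready
[20] I5 complete
[21] R0←I5

cycle = 11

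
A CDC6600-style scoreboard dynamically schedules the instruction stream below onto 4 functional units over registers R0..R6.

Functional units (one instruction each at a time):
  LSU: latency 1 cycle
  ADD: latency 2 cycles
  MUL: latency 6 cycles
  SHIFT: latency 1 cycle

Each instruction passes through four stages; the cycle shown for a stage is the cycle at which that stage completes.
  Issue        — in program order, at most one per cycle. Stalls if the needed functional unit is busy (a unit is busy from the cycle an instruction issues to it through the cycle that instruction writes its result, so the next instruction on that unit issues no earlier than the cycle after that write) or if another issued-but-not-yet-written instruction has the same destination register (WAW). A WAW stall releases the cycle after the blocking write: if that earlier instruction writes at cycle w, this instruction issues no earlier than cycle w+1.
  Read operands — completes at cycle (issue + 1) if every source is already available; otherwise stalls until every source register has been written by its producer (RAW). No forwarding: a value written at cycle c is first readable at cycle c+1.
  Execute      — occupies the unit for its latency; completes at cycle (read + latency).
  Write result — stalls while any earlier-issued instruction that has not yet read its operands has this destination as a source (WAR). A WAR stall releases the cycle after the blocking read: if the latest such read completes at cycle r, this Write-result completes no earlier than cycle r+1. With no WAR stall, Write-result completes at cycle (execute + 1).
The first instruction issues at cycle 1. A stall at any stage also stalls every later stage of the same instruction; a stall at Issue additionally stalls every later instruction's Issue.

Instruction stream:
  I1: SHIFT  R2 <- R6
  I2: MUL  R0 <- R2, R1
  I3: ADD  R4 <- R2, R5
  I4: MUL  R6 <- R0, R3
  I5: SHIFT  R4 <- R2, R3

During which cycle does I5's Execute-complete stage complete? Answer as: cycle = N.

cycle = 16

t=1  issue I1 (SHIFT)
t=2  I1 read-ops, issue I2 (MUL)
t=3  I1 finished on SHIFT, issue I3 (ADD)
t=4  I1→R2
t=5  I2 read-ops, I3 read-ops
t=7  I3 finished on ADD
t=8  I3→R4
t=11  I2 finished on MUL
t=12  I2→R0
t=13  issue I4 (MUL)
t=14  I4 read-ops, issue I5 (SHIFT)
t=15  I5 read-ops
t=16  I5 finished on SHIFT
t=17  I5→R4
t=20  I4 finished on MUL
t=21  I4→R6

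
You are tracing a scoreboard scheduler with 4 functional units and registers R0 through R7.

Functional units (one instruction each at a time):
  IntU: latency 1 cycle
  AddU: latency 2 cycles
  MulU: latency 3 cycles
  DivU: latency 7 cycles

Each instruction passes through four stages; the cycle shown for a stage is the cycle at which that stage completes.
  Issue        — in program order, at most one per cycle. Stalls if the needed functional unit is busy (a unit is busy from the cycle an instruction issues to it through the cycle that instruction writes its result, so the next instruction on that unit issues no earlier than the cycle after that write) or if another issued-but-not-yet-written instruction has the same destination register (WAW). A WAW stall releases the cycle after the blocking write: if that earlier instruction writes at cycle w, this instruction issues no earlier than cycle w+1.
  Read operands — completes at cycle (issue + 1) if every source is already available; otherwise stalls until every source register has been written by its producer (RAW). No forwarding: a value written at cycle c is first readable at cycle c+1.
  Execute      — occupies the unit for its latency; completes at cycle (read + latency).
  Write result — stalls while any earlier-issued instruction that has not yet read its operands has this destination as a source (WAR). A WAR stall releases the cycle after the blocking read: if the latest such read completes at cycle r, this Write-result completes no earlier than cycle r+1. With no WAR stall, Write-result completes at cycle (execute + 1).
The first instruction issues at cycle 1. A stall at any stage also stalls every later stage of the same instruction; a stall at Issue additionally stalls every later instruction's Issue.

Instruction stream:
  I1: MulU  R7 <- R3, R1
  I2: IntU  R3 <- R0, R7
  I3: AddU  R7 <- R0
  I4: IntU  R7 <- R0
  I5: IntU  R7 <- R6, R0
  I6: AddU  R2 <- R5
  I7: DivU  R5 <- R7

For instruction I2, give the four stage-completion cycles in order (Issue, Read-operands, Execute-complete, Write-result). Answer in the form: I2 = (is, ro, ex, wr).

I2 = (2, 7, 8, 9)

I1  is:1  ro:2  ex:5  wr:6
I2  is:2  ro:7  ex:8  wr:9  — RAW R7: wait I1 write@6
I3  is:7  ro:8  ex:10  wr:11  — WAW R7: wait I1 write@6
I4  is:12  ro:13  ex:14  wr:15  — WAW R7: wait I3 write@11
I5  is:16  ro:17  ex:18  wr:19  — struct: IntU busy until I4 writes@15
I6  is:17  ro:18  ex:20  wr:21
I7  is:18  ro:20  ex:27  wr:28  — RAW R7: wait I5 write@19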